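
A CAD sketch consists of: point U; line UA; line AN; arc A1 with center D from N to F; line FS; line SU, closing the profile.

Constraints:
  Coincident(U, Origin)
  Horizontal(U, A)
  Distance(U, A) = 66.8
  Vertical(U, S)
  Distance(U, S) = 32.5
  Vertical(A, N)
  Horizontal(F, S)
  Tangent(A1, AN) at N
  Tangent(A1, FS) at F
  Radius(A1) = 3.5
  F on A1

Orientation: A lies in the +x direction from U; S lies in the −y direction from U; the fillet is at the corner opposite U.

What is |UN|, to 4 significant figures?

72.82

U is at the origin; UA is horizontal with |UA| = 66.8 and A on the +x side, so A = (66.80, 0.000). U and S share the same x with |US| = 32.5 and S on the −y side, so S = (0.000, -32.50). The virtual corner opposite U is at (66.80, -32.50). The tangent condition forces DN to be normal to AN and A1 meets FS tangentially, so DF is at right angles to FS, with radius 3.5, so the center D sits 3.5 in from both sides at D = (63.30, -29.00). That places the tangent points at N = (66.80, -29.00) on AN and F = (63.30, -32.50) on FS. Then |UN| = |N − U| = 72.82.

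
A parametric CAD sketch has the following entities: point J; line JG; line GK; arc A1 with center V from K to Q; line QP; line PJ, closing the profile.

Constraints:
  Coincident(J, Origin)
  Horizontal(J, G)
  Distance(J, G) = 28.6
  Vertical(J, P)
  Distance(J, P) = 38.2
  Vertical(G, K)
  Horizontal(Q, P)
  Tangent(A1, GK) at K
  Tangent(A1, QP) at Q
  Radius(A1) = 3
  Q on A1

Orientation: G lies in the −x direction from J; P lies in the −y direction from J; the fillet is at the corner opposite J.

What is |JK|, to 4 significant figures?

45.35

J is at the origin; J and G share the same y with |JG| = 28.6 and G on the −x side, so G = (-28.60, 0.000). JP is vertical with |JP| = 38.2 and P on the −y side, so P = (0.000, -38.20). The virtual corner opposite J is at (-28.60, -38.20). The tangent condition forces VK to be normal to GK and A1 meets QP tangentially, so VQ is at right angles to QP, with radius 3.0, so the center V sits 3.0 in from both sides at V = (-25.60, -35.20). That places the tangent points at K = (-28.60, -35.20) on GK and Q = (-25.60, -38.20) on QP. Then |JK| = |K − J| = 45.35.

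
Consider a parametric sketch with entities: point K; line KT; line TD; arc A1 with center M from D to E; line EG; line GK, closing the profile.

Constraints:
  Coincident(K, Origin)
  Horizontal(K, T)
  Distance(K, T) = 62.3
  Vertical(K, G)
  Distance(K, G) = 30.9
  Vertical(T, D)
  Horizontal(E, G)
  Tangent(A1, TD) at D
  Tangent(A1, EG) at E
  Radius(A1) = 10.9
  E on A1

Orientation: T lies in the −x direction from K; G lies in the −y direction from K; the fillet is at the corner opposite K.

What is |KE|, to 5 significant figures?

59.973

K is at the origin; KT is horizontal with |KT| = 62.3 and T on the −x side, so T = (-62.300, 0.0000). K and G share the same x with |KG| = 30.9 and G on the −y side, so G = (0.0000, -30.900). The virtual corner opposite K is at (-62.300, -30.900). A1 meets TD tangentially, so MD is at right angles to TD and since A1 is tangent to EG there, ME ⟂ EG, with radius 10.9, so the center M sits 10.9 in from both sides at M = (-51.400, -20.000). That places the tangent points at D = (-62.300, -20.000) on TD and E = (-51.400, -30.900) on EG. Then |KE| = |E − K| = 59.973.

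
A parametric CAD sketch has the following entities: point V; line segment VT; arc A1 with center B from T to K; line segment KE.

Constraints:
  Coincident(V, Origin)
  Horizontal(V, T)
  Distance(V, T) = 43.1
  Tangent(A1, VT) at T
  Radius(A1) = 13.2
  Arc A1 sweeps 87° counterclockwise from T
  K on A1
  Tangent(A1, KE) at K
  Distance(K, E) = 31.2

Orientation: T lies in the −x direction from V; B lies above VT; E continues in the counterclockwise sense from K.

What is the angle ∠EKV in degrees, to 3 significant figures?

110°

On A1, T sits at bearing -90° from B; an 87° counterclockwise sweep puts K at bearing -3°, so K = B + 13.2·(cos -3°, sin -3°) = (-29.9, 12.5). Since A1 is tangent to KE there, BK ⟂ KE, so KE runs along (−sin -3°, cos -3°); with |KE| = 31.2, E = (-28.3, 43.7). Then cos ∠EKV = KE·KV / (|KE||KV|), giving 110°.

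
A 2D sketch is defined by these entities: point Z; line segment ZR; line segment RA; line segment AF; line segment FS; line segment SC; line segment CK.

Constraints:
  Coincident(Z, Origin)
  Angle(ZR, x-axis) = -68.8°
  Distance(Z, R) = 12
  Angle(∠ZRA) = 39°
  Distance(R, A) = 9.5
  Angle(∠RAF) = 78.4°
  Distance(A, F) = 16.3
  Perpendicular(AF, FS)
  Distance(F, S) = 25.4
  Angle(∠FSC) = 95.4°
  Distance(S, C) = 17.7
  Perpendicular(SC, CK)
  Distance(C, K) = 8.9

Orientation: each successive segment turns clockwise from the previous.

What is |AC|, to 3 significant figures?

27.1

Z is at the origin; ZR runs at -68.8° with length 12.0, so R = (4.34, -11.2). ∠ZRA = 39.0° gives RA at 150° from the x-axis; with |RA| = 9.5, A = (-3.90, -6.47). ∠RAF = 78.4° gives AF at 48.6° from the x-axis; with |AF| = 16.3, F = (6.88, 5.76). The perpendicularity gives FS at right angles to AF, so FS runs at -41.4°; with |FS| = 25.4, S = (25.9, -11.0). ∠FSC = 95.4° gives SC at -126° from the x-axis; with |SC| = 17.7, C = (15.5, -25.4). Then |AC| = |C − A| = 27.1.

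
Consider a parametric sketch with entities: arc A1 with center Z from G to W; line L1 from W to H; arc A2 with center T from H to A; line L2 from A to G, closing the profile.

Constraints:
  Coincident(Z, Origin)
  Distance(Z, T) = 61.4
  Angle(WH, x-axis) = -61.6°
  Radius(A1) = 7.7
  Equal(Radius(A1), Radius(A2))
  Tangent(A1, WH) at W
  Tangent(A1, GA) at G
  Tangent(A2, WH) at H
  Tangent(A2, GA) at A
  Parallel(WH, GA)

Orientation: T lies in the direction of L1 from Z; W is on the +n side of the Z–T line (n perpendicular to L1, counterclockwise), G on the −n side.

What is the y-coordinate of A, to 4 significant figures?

-57.67

The slot axis is L1's direction at -61.6°, so u = (cos -61.6°, sin -61.6°) = (0.4756, -0.8796) and n = (−sin -61.6°, cos -61.6°) = (0.8796, 0.4756). Z is at the origin and T lies 61.4 along u from Z, so T = 61.4·u = (29.20, -54.01). Tangency of A1 to both parallel lines with radius 7.7 puts W and G at Z ± 7.7·n: W = (6.773, 3.662), G = (-6.773, -3.662). Equal radii place H and A the same way about T: H = T + 7.7·n = (35.98, -50.35), A = T − 7.7·n = (22.43, -57.67). So A.y = -57.67.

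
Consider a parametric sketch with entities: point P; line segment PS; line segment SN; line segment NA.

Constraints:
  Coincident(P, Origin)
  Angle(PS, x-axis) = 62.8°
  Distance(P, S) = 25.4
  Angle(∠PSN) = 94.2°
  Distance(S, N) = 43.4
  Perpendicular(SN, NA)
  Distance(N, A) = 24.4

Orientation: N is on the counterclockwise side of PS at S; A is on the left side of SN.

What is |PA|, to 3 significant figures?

45.3

P is at the origin; PS runs at 62.8° with length 25.4, so S = 25.4·(cos 62.8°, sin 62.8°) = (11.6, 22.6). ∠PSN = 94.2°, so SN runs at 62.8° + (180° − 94.2°) = 149° from the x-axis; with |SN| = 43.4, N = S + 43.4·(cos 149°, sin 149°) = (-25.4, 45.2). SN ⟂ NA; with |NA| = 24.4 on the left of SN, A = N + 24.4·(-0.521, -0.854) = (-38.1, 24.4). Then |PA| = |A − P| = 45.3.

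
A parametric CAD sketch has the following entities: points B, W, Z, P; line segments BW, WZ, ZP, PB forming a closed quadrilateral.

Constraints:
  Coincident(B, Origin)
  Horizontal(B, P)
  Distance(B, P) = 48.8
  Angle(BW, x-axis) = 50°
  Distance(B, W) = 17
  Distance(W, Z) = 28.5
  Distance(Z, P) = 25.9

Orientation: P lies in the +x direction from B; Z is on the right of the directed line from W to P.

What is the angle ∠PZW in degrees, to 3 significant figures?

94.7°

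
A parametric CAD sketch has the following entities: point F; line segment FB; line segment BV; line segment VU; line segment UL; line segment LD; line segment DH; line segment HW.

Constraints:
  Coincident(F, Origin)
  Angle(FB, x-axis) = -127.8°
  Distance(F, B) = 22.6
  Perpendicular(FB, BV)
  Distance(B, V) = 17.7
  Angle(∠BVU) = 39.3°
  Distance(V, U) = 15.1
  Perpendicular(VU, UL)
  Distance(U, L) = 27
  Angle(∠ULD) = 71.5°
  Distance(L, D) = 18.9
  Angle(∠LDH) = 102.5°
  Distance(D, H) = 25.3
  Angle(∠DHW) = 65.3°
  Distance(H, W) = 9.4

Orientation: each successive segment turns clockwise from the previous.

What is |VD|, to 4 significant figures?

21.19

F is at the origin; FB runs at -127.8° with length 22.6, so B = (-13.85, -17.86). The perpendicularity gives BV at right angles to FB, so BV runs at 142.2°; with |BV| = 17.7, V = (-27.84, -7.009). ∠BVU = 39.3° gives VU at 1.500° from the x-axis; with |VU| = 15.1, U = (-12.74, -6.614). VU is perpendicular to UL, so UL runs at -88.50°; with |UL| = 27.0, L = (-12.04, -33.60). ∠ULD = 71.5° gives LD at 163.0° from the x-axis; with |LD| = 18.9, D = (-30.11, -28.08). Then |VD| = |D − V| = 21.19.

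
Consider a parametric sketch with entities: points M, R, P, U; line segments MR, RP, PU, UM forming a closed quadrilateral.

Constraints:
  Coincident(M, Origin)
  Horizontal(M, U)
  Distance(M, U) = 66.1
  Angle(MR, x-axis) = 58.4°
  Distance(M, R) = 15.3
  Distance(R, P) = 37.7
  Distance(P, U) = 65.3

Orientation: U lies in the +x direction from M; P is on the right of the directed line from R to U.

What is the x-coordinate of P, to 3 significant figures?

5.61

Checks: |RP| = 37.70 ✓; |PU| = 65.30 ✓.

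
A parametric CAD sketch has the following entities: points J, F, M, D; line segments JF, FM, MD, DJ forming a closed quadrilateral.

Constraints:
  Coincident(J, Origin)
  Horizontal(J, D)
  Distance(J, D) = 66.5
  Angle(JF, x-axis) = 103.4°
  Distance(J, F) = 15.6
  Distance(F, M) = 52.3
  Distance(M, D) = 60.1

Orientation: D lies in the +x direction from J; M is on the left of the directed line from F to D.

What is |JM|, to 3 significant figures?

61.5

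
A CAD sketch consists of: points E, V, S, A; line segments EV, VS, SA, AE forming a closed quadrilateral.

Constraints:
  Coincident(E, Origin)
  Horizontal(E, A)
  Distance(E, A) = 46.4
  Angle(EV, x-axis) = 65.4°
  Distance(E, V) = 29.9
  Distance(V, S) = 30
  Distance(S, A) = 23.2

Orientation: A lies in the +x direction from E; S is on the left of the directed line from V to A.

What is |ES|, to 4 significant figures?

47.90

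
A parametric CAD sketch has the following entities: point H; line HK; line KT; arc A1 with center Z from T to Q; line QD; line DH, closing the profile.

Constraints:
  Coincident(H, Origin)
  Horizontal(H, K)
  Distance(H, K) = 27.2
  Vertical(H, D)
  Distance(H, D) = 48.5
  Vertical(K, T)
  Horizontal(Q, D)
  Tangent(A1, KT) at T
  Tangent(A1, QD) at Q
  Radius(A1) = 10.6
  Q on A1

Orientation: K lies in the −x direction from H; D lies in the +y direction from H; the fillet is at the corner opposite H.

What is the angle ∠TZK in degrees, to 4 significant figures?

74.37°

H is at the origin; HK is horizontal with |HK| = 27.2 and K on the −x side, so K = (-27.20, 0.000). H and D share the same x with |HD| = 48.5 and D on the +y side, so D = (0.000, 48.50). The virtual corner opposite H is at (-27.20, 48.50). The tangent condition forces ZT to be normal to KT and the tangent condition forces ZQ to be normal to QD, with radius 10.6, so the center Z sits 10.6 in from both sides at Z = (-16.60, 37.90). That places the tangent points at T = (-27.20, 37.90) on KT and Q = (-16.60, 48.50) on QD. Then cos ∠TZK = ZT·ZK / (|ZT||ZK|), giving 74.37°.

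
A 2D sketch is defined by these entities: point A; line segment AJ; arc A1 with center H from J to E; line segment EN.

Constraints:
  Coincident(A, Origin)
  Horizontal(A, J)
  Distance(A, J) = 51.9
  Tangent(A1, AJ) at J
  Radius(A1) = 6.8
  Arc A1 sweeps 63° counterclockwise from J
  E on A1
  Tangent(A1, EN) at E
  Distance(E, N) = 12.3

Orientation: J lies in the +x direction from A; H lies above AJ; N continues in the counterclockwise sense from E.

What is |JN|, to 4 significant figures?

18.73

A is at the origin; AJ is horizontal with |AJ| = 51.9 and J on the +x side, so J = (51.90, 0.000). Since A1 is tangent to AJ there, HJ ⟂ AJ, so H = J + (0, 6.8) = (51.90, 6.800). On A1, J sits at bearing -90° from H; a 63° counterclockwise sweep puts E at bearing -27°, so E = H + 6.8·(cos -27°, sin -27°) = (57.96, 3.713). The tangent condition forces HE to be normal to EN, so EN runs along (−sin -27°, cos -27°); with |EN| = 12.3, N = (63.54, 14.67). Then |JN| = |N − J| = 18.73.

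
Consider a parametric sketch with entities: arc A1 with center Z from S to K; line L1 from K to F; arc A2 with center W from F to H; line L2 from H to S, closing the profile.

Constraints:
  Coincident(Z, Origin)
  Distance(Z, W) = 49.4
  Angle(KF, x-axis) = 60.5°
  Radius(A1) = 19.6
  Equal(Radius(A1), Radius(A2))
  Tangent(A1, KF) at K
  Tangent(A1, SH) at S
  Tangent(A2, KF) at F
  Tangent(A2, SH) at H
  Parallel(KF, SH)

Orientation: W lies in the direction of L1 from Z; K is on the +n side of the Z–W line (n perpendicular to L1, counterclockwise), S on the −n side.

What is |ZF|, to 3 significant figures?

53.1

The slot axis is L1's direction at 60.5°, so u = (cos 60.5°, sin 60.5°) = (0.492, 0.870) and n = (−sin 60.5°, cos 60.5°) = (-0.870, 0.492). Z is at the origin and W lies 49.4 along u from Z, so W = 49.4·u = (24.3, 43.0). Tangency of A1 to both parallel lines with radius 19.6 puts K and S at Z ± 19.6·n: K = (-17.1, 9.65), S = (17.1, -9.65). Equal radii place F and H the same way about W: F = W + 19.6·n = (7.27, 52.6), H = W − 19.6·n = (41.4, 33.3). Then |ZF| = |F − Z| = 53.1.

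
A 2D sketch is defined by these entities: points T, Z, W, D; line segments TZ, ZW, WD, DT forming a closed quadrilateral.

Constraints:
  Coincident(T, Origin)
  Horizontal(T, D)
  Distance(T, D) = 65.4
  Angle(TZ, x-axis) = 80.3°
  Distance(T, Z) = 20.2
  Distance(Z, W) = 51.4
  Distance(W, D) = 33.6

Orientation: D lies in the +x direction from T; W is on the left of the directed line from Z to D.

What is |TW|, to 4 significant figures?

62.04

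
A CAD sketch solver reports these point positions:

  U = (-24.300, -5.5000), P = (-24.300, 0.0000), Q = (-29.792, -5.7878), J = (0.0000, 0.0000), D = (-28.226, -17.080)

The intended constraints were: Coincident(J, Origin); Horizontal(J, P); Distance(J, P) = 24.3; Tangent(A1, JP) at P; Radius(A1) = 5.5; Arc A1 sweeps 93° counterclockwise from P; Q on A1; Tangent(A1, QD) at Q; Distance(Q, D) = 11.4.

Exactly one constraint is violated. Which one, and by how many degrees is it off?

Tangent(A1, QD) at Q — off by 4.90°.

J = (0.00, 0.00) ✓; J.y = 0.00, P.y = 0.00 ✓; |JP| = 24.30 ✓; ∠(UP, PJ) = 90.00° ✓; |UP| = 5.500 ✓; bearing(U→Q) − bearing(U→P) = 93.00° ✓; |UQ| = 5.500 ✓; ∠(UQ, QD) = 85.10° ✗; |QD| = 11.40 ✓.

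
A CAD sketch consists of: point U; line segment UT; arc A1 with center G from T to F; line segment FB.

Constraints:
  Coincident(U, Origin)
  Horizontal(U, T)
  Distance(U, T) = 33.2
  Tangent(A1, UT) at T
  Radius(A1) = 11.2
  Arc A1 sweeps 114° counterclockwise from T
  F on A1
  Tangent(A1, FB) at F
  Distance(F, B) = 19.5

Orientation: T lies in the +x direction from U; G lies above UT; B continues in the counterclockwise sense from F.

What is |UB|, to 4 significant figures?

48.86

U is at the origin; U and T share the same y with |UT| = 33.2 and T on the +x side, so T = (33.20, 0.000). A1 meets UT tangentially, so GT is at right angles to UT, so G = T + (0, 11.2) = (33.20, 11.20). On A1, T sits at bearing -90° from G; a 114° counterclockwise sweep puts F at bearing 24°, so F = G + 11.2·(cos 24°, sin 24°) = (43.43, 15.76). A1 meets FB tangentially, so GF is at right angles to FB, so FB runs along (−sin 24°, cos 24°); with |FB| = 19.5, B = (35.50, 33.57). Then |UB| = |B − U| = 48.86.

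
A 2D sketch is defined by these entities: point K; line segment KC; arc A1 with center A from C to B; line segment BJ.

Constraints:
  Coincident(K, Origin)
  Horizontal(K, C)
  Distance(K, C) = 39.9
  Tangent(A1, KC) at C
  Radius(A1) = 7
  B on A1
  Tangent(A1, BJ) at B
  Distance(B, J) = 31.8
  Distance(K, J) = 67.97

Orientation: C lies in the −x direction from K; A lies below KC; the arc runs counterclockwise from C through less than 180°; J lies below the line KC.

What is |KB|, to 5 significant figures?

46.463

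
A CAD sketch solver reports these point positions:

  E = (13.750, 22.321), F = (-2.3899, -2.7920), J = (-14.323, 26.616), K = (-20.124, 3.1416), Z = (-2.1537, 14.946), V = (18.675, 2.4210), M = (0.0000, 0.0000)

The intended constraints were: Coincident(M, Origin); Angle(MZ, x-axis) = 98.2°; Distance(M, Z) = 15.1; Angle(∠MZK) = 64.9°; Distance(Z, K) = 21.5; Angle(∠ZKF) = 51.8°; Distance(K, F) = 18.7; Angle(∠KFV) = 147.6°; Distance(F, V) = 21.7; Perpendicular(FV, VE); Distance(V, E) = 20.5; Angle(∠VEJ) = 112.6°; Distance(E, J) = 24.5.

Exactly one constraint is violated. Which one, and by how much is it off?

Distance(E, J) = 24.5 — off by 3.90.

M = (0.00, 0.00) ✓; MZ at 98.20° ✓; |MZ| = 15.10 ✓; ∠MZK = 64.90° ✓; |ZK| = 21.50 ✓; ∠ZKF = 51.80° ✓; |KF| = 18.70 ✓; ∠KFV = 147.6° ✓; |FV| = 21.70 ✓; ∠(FV, VE) = 90.00° ✓; |VE| = 20.50 ✓; ∠VEJ = 112.6° ✓; |EJ| = 28.40 ✗.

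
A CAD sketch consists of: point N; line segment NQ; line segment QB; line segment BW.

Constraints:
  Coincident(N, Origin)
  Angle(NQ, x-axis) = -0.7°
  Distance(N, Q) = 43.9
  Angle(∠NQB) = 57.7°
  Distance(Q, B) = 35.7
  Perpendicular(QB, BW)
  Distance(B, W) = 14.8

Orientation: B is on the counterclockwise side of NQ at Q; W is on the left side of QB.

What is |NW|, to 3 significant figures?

25.4

N is at the origin; NQ runs at -0.7° with length 43.9, so Q = 43.9·(cos -0.7°, sin -0.7°) = (43.9, -0.536). ∠NQB = 57.7°, so QB runs at -0.7° + (180° − 57.7°) = 122° from the x-axis; with |QB| = 35.7, B = Q + 35.7·(cos 122°, sin 122°) = (25.2, 29.9). QB is perpendicular to BW; with |BW| = 14.8 on the left of QB, W = B + 14.8·(-0.852, -0.524) = (12.6, 22.1). Then |NW| = |W − N| = 25.4.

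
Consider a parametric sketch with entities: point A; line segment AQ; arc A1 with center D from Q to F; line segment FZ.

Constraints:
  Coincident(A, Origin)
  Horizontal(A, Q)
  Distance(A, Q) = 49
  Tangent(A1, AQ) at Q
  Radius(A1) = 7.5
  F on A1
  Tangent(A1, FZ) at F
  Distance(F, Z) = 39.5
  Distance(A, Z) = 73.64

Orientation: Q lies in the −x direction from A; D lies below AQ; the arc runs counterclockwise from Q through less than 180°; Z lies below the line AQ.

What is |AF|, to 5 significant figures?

56.990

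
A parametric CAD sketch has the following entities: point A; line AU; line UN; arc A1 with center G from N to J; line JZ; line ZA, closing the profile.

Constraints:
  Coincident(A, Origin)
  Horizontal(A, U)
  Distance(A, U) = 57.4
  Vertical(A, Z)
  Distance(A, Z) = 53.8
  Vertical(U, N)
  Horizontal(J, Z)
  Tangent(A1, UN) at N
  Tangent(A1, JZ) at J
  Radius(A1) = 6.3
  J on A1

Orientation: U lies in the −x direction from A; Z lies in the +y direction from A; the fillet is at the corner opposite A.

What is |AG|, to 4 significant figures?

69.77

AZ is vertical with |AZ| = 53.8 and Z on the +y side, so Z = (0.000, 53.80). The virtual corner opposite A is at (-57.40, 53.80). Since A1 is tangent to UN there, GN ⟂ UN and the tangent condition forces GJ to be normal to JZ, with radius 6.3, so the center G sits 6.3 in from both sides at G = (-51.10, 47.50). Then |AG| = |G − A| = 69.77.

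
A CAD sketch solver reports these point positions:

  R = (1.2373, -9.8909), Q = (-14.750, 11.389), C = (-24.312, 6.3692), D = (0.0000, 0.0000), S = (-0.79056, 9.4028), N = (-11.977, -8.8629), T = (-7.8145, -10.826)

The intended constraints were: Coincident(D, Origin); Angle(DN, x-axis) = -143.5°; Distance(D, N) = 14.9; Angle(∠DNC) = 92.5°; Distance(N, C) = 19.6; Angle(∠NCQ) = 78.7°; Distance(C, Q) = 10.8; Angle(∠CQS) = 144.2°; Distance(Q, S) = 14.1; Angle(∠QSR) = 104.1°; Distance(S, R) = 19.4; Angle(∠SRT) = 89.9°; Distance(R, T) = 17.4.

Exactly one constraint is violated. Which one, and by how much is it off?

Distance(R, T) = 17.4 — off by 8.30.

D = (0.00, 0.00) ✓; DN at -143.5° ✓; |DN| = 14.90 ✓; ∠DNC = 92.50° ✓; |NC| = 19.60 ✓; ∠NCQ = 78.70° ✓; |CQ| = 10.80 ✓; ∠CQS = 144.2° ✓; |QS| = 14.10 ✓; ∠QSR = 104.1° ✓; |SR| = 19.40 ✓; ∠SRT = 89.90° ✓; |RT| = 9.100 ✗.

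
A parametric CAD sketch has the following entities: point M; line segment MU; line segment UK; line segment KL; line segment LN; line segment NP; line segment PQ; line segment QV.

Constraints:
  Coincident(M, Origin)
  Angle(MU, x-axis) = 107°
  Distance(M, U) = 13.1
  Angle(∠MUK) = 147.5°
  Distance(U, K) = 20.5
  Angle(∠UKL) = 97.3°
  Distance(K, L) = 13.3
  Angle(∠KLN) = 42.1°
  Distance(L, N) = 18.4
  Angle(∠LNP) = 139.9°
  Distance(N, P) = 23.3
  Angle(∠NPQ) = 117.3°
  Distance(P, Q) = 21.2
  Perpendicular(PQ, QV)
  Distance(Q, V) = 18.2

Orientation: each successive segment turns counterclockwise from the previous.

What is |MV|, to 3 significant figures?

51.0

∠NPQ = 117.3° gives PQ at 103° from the x-axis; with |PQ| = 21.2, Q = (2.19, 52.6). PQ is perpendicular to QV, so QV runs at -167°; with |QV| = 18.2, V = (-15.5, 48.6). Then |MV| = |V − M| = 51.0.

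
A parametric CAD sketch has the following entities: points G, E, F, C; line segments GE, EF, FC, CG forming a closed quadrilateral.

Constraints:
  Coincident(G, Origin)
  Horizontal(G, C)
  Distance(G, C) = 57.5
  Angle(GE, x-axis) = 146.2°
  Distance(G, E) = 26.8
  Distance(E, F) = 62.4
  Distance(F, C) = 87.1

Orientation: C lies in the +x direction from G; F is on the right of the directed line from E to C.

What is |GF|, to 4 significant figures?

49.70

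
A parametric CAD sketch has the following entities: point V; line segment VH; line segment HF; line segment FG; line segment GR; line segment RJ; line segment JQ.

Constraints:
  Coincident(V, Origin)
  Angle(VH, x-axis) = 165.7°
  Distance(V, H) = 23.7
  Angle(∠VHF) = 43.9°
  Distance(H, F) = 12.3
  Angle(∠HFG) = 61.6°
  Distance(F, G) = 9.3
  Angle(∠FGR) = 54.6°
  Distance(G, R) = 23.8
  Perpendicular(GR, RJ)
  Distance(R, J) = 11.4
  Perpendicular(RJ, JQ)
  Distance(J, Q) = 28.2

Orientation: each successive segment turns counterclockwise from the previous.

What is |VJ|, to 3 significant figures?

35.9

V is at the origin; VH runs at 165.7° with length 23.7, so H = (-23.0, 5.85). ∠VHF = 43.9° gives HF at -58.2° from the x-axis; with |HF| = 12.3, F = (-16.5, -4.60). ∠HFG = 61.6° gives FG at 60.2° from the x-axis; with |FG| = 9.3, G = (-11.9, 3.47). ∠FGR = 54.6° gives GR at -174° from the x-axis; with |GR| = 23.8, R = (-35.5, 1.15). GR ⟂ RJ, so RJ runs at -84.4°; with |RJ| = 11.4, J = (-34.4, -10.2). Then |VJ| = |J − V| = 35.9.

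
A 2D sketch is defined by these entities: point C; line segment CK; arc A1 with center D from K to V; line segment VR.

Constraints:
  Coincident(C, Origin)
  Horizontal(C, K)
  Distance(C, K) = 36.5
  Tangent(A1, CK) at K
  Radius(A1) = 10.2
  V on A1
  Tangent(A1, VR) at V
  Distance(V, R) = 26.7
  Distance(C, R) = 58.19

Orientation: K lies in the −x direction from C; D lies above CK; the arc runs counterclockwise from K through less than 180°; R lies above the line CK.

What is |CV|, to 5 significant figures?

32.695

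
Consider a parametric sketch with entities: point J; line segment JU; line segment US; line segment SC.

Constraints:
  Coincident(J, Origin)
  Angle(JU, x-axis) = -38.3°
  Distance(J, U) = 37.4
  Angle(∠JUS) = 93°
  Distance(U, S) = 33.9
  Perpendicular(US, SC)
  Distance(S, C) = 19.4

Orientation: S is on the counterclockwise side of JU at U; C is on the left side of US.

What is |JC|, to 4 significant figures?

40.10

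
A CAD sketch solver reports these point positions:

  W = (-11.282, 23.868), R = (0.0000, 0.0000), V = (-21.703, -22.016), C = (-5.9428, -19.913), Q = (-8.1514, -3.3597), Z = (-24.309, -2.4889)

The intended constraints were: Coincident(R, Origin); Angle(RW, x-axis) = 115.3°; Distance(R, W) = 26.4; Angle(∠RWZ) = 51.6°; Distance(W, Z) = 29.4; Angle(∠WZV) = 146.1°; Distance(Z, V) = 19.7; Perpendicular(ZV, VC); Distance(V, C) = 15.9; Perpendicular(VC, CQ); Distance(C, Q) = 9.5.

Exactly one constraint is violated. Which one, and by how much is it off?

Distance(C, Q) = 9.5 — off by 7.20.

R = (0.00, 0.00) ✓; RW at 115.3° ✓; |RW| = 26.40 ✓; ∠RWZ = 51.60° ✓; |WZ| = 29.40 ✓; ∠WZV = 146.1° ✓; |ZV| = 19.70 ✓; ∠(ZV, VC) = 90.00° ✓; |VC| = 15.90 ✓; ∠(VC, CQ) = 90.00° ✓; |CQ| = 16.70 ✗.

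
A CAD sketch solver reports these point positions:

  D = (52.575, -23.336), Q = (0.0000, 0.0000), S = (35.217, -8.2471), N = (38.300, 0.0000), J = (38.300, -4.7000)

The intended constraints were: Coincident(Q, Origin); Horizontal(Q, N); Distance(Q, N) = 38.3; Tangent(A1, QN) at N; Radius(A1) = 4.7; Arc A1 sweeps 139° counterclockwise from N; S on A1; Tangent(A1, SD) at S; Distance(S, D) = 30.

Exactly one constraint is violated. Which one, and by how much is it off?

Distance(S, D) = 30 — off by 7.00.

Q = (0.00, 0.00) ✓; Q.y = 0.00, N.y = 0.00 ✓; |QN| = 38.30 ✓; ∠(JN, NQ) = 90.00° ✓; |JN| = 4.700 ✓; bearing(J→S) − bearing(J→N) = 139.0° ✓; |JS| = 4.700 ✓; ∠(JS, SD) = 90.00° ✓; |SD| = 23.00 ✗.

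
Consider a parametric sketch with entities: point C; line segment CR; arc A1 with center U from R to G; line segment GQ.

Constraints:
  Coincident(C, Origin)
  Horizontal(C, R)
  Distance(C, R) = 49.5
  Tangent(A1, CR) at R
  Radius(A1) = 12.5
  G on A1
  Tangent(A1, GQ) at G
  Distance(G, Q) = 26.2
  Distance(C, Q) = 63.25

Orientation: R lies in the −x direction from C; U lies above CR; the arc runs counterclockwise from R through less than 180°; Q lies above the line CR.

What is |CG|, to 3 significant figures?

41.6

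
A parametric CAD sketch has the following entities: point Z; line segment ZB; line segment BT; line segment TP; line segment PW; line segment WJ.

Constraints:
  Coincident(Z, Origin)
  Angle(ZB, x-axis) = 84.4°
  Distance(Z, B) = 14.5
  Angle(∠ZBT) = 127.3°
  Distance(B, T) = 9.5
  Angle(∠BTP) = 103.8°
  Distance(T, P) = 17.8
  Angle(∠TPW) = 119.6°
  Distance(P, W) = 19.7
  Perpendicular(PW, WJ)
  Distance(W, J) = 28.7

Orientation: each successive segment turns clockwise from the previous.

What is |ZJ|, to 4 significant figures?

11.61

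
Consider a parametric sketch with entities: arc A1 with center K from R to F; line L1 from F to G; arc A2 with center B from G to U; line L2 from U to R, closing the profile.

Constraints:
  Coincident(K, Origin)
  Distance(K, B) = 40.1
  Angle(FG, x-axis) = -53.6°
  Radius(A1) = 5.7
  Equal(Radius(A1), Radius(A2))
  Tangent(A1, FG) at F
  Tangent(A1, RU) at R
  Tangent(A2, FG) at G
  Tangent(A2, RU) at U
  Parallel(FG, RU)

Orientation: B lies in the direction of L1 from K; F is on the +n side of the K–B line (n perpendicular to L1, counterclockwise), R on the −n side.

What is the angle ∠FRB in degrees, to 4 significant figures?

81.91°

K is at the origin and B lies 40.1 along u from K, so B = 40.1·u = (23.80, -32.28). Tangency of A1 to both parallel lines with radius 5.7 puts F and R at K ± 5.7·n: F = (4.588, 3.382), R = (-4.588, -3.382). Then cos ∠FRB = RF·RB / (|RF||RB|), giving 81.91°.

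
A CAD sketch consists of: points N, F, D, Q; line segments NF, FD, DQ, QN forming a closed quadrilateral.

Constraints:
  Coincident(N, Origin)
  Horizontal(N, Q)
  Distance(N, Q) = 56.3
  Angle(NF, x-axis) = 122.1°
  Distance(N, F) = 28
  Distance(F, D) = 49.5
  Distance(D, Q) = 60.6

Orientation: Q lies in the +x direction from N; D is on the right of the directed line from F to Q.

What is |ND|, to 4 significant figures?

23.37

Checks: |NQ| = 56.30 ✓; |NF| = 28.00 ✓; |FD| = 49.50 ✓; |DQ| = 60.60 ✓.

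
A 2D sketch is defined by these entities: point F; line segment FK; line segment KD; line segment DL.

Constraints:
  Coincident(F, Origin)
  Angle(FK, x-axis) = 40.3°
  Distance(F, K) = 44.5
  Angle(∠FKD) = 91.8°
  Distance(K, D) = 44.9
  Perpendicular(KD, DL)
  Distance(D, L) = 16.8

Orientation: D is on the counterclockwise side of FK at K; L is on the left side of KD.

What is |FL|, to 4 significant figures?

53.94

F is at the origin; FK runs at 40.3° with length 44.5, so K = 44.5·(cos 40.3°, sin 40.3°) = (33.94, 28.78). ∠FKD = 91.8°, so KD runs at 40.3° + (180° − 91.8°) = 128.5° from the x-axis; with |KD| = 44.9, D = K + 44.9·(cos 128.5°, sin 128.5°) = (5.988, 63.92). The perpendicularity gives DL at right angles to KD; with |DL| = 16.8 on the left of KD, L = D + 16.8·(-0.7826, -0.6225) = (-7.160, 53.46). Then |FL| = |L − F| = 53.94.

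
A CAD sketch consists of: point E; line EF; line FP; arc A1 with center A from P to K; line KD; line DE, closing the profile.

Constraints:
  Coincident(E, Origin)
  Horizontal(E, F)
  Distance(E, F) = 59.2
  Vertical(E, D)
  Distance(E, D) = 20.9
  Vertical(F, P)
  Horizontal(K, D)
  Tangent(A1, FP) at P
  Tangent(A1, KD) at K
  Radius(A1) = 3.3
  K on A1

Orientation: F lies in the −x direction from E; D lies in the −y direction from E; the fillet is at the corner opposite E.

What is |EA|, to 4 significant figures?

58.61

E is at the origin; E and F share the same y with |EF| = 59.2 and F on the −x side, so F = (-59.20, 0.000). E and D share the same x with |ED| = 20.9 and D on the −y side, so D = (0.000, -20.90). The virtual corner opposite E is at (-59.20, -20.90). Tangency of A1 to FP means the radius AP is perpendicular to FP and A1 meets KD tangentially, so AK is at right angles to KD, with radius 3.3, so the center A sits 3.3 in from both sides at A = (-55.90, -17.60). Then |EA| = |A − E| = 58.61.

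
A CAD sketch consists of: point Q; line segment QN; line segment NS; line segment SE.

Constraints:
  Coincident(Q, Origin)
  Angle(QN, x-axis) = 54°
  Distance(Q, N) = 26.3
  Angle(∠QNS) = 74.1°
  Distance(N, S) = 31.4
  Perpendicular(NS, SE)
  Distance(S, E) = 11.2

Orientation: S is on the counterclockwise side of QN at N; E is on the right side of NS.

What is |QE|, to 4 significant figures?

43.79

Q is at the origin; QN runs at 54.0° with length 26.3, so N = 26.3·(cos 54.0°, sin 54.0°) = (15.46, 21.28). ∠QNS = 74.1°, so NS runs at 54.0° + (180° − 74.1°) = 159.9° from the x-axis; with |NS| = 31.4, S = N + 31.4·(cos 159.9°, sin 159.9°) = (-14.03, 32.07). NS is perpendicular to SE; with |SE| = 11.2 on the right of NS, E = S + 11.2·(0.3437, 0.9391) = (-10.18, 42.59). Then |QE| = |E − Q| = 43.79.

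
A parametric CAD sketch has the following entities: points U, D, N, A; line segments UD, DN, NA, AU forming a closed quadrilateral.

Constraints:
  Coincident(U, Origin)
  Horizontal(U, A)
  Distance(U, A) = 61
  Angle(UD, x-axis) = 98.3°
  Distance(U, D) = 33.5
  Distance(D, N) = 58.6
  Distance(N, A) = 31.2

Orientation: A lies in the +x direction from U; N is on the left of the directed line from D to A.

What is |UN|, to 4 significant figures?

61.67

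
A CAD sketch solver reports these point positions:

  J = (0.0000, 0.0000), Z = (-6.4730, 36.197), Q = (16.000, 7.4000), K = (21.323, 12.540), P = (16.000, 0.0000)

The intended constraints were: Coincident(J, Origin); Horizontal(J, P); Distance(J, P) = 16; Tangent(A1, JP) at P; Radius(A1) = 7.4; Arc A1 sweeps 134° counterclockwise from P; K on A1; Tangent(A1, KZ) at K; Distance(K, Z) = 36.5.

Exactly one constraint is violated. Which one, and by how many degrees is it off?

Tangent(A1, KZ) at K — off by 5.60°.

J = (0.00, 0.00) ✓; J.y = 0.00, P.y = 0.00 ✓; |JP| = 16.00 ✓; ∠(QP, PJ) = 90.00° ✓; |QP| = 7.400 ✓; bearing(Q→K) − bearing(Q→P) = 134.0° ✓; |QK| = 7.400 ✓; ∠(QK, KZ) = 84.40° ✗; |KZ| = 36.50 ✓.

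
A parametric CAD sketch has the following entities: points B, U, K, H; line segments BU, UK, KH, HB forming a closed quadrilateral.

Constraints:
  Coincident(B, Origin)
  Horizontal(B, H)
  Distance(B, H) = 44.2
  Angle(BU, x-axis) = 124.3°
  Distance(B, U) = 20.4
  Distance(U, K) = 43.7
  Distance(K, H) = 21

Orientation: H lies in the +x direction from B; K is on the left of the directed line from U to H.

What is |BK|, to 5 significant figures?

36.525

Checks: |UK| = 43.70 ✓; |KH| = 21.00 ✓.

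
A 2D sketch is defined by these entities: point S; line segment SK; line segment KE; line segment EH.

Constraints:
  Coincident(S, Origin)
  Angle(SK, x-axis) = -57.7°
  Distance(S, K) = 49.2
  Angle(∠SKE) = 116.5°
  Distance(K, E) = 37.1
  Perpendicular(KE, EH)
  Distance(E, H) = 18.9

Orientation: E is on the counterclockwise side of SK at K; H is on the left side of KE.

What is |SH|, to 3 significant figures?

64.2

∠SKE = 116.5°, so KE runs at -57.7° + (180° − 116.5°) = 5.80° from the x-axis; with |KE| = 37.1, E = K + 37.1·(cos 5.80°, sin 5.80°) = (63.2, -37.8). The perpendicularity gives EH at right angles to KE; with |EH| = 18.9 on the left of KE, H = E + 18.9·(-0.101, 0.995) = (61.3, -19.0). Then |SH| = |H − S| = 64.2.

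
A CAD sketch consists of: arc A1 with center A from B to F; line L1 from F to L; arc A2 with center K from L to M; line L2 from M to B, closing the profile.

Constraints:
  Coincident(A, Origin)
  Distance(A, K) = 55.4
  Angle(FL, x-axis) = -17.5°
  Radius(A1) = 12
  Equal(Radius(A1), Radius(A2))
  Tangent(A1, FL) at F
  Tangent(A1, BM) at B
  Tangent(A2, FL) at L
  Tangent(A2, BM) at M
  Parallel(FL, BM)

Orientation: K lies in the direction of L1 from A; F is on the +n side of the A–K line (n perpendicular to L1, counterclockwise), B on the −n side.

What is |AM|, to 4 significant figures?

56.68

The slot axis is L1's direction at -17.5°, so u = (cos -17.5°, sin -17.5°) = (0.9537, -0.3007) and n = (−sin -17.5°, cos -17.5°) = (0.3007, 0.9537). A is at the origin and K lies 55.4 along u from A, so K = 55.4·u = (52.84, -16.66). Tangency of A1 to both parallel lines with radius 12.0 puts F and B at A ± 12.0·n: F = (3.608, 11.44), B = (-3.608, -11.44). Equal radii place L and M the same way about K: L = K + 12.0·n = (56.44, -5.214), M = K − 12.0·n = (49.23, -28.10). Then |AM| = |M − A| = 56.68.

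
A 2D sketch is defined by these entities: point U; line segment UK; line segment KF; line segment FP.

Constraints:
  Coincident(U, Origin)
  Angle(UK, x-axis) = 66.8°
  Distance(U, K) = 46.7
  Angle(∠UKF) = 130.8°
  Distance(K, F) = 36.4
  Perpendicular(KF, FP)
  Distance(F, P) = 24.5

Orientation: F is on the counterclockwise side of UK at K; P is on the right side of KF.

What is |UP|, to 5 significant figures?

89.776

U is at the origin; UK runs at 66.8° with length 46.7, so K = 46.7·(cos 66.8°, sin 66.8°) = (18.397, 42.924). ∠UKF = 130.8°, so KF runs at 66.8° + (180° − 130.8°) = 116.00° from the x-axis; with |KF| = 36.4, F = K + 36.4·(cos 116.00°, sin 116.00°) = (2.4404, 75.640). KF is perpendicular to FP; with |FP| = 24.5 on the right of KF, P = F + 24.5·(0.89879, 0.43837) = (24.461, 86.380). Then |UP| = |P − U| = 89.776.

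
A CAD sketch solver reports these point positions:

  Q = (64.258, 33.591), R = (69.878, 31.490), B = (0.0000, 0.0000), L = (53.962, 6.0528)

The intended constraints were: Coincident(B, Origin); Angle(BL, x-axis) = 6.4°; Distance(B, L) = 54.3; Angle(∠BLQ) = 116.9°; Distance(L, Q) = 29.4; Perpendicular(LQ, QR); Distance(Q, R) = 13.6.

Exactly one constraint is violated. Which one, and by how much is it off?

Distance(Q, R) = 13.6 — off by 7.60.

B = (0.00, 0.00) ✓; BL at 6.400° ✓; |BL| = 54.30 ✓; ∠BLQ = 116.9° ✓; |LQ| = 29.40 ✓; ∠(LQ, QR) = 90.00° ✓; |QR| = 6.000 ✗.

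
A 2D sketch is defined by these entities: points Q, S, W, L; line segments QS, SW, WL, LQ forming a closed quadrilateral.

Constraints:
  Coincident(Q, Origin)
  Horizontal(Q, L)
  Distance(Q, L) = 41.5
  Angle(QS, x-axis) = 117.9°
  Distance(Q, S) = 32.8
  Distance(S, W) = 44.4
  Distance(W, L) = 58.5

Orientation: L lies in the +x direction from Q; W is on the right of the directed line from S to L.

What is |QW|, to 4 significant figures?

21.46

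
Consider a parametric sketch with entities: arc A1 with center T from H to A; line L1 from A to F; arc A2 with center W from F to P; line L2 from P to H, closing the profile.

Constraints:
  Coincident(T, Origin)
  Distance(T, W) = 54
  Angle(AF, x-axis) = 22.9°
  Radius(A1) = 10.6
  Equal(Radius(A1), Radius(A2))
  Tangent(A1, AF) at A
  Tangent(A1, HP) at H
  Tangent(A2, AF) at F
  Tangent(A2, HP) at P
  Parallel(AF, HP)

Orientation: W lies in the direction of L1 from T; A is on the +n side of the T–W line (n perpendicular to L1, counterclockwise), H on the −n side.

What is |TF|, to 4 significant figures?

55.03

Tangency of A1 to both parallel lines with radius 10.6 puts A and H at T ± 10.6·n: A = (-4.125, 9.765), H = (4.125, -9.765). Equal radii place F and P the same way about W: F = W + 10.6·n = (45.62, 30.78), P = W − 10.6·n = (53.87, 11.25). Then |TF| = |F − T| = 55.03.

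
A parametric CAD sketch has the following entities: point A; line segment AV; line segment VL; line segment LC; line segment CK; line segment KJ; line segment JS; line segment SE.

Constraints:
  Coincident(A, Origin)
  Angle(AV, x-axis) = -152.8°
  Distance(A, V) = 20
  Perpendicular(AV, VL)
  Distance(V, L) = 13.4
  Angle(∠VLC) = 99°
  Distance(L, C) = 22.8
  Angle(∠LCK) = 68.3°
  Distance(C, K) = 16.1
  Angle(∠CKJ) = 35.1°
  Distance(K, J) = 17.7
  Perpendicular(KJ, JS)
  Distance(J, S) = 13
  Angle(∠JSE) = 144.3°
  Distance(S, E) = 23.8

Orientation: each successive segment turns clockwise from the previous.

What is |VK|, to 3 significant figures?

19.0

A is at the origin; AV runs at -152.8° with length 20.0, so V = (-17.8, -9.14). The perpendicularity gives VL at right angles to AV, so VL runs at 117°; with |VL| = 13.4, L = (-23.9, 2.78). ∠VLC = 99.0° gives LC at 36.2° from the x-axis; with |LC| = 22.8, C = (-5.51, 16.2). ∠LCK = 68.3° gives CK at -75.5° from the x-axis; with |CK| = 16.1, K = (-1.48, 0.655). Then |VK| = |K − V| = 19.0.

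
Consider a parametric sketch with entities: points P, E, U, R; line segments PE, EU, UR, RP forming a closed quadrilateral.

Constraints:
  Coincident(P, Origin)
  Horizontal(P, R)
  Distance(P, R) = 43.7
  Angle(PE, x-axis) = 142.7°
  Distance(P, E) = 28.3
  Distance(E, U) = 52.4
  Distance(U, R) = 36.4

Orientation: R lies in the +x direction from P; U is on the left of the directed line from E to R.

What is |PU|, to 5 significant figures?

42.700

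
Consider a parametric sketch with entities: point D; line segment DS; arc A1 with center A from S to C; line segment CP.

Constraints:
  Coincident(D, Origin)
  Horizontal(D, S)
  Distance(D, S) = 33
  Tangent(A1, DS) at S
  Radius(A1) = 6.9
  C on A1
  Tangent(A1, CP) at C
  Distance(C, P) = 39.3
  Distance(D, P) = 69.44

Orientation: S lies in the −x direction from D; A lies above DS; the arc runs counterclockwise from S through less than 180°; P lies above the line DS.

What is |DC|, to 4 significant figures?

30.97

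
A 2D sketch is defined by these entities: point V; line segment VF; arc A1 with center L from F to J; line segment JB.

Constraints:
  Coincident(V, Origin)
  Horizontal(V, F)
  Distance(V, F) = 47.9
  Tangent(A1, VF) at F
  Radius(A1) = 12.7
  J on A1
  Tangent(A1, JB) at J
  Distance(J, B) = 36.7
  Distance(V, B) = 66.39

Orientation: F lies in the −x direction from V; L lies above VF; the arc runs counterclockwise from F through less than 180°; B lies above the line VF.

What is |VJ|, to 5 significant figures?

38.508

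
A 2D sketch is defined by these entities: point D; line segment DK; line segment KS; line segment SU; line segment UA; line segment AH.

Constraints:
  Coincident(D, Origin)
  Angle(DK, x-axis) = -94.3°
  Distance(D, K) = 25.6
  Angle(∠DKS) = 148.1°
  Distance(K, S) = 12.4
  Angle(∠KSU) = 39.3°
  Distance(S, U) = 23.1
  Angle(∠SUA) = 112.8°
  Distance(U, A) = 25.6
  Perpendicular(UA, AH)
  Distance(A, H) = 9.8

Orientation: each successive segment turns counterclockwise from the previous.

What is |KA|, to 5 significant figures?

28.225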